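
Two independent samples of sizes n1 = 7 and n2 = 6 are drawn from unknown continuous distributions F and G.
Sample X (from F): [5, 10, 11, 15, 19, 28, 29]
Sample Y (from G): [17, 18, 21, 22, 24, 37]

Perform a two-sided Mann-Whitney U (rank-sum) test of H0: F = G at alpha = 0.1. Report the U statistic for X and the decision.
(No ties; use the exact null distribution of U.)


Step 1: Combine and sort all 13 observations; assign midranks.
sorted (value, group): (5,X), (10,X), (11,X), (15,X), (17,Y), (18,Y), (19,X), (21,Y), (22,Y), (24,Y), (28,X), (29,X), (37,Y)
ranks: 5->1, 10->2, 11->3, 15->4, 17->5, 18->6, 19->7, 21->8, 22->9, 24->10, 28->11, 29->12, 37->13
Step 2: Rank sum for X: R1 = 1 + 2 + 3 + 4 + 7 + 11 + 12 = 40.
Step 3: U_X = R1 - n1(n1+1)/2 = 40 - 7*8/2 = 40 - 28 = 12.
       U_Y = n1*n2 - U_X = 42 - 12 = 30.
Step 4: No ties, so the exact null distribution of U (based on enumerating the C(13,7) = 1716 equally likely rank assignments) gives the two-sided p-value.
Step 5: p-value = 0.234266; compare to alpha = 0.1. fail to reject H0.

U_X = 12, p = 0.234266, fail to reject H0 at alpha = 0.1.


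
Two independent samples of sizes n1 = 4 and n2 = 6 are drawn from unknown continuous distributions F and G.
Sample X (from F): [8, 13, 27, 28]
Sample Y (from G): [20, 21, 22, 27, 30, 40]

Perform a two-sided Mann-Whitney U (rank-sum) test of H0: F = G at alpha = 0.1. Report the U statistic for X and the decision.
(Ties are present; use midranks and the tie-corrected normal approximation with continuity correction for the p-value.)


Step 1: Combine and sort all 10 observations; assign midranks.
sorted (value, group): (8,X), (13,X), (20,Y), (21,Y), (22,Y), (27,X), (27,Y), (28,X), (30,Y), (40,Y)
ranks: 8->1, 13->2, 20->3, 21->4, 22->5, 27->6.5, 27->6.5, 28->8, 30->9, 40->10
Step 2: Rank sum for X: R1 = 1 + 2 + 6.5 + 8 = 17.5.
Step 3: U_X = R1 - n1(n1+1)/2 = 17.5 - 4*5/2 = 17.5 - 10 = 7.5.
       U_Y = n1*n2 - U_X = 24 - 7.5 = 16.5.
Step 4: Ties are present, so use the tie-corrected normal approximation (with continuity correction) for the p-value.
Step 5: p-value = 0.392330; compare to alpha = 0.1. fail to reject H0.

U_X = 7.5, p = 0.392330, fail to reject H0 at alpha = 0.1.


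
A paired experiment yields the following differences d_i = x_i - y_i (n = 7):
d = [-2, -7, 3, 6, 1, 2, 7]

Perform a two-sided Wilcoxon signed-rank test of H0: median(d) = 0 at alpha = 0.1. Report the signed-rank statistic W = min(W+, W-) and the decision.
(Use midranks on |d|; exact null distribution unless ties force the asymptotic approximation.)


Step 1: Drop any zero differences (none here) and take |d_i|.
|d| = [2, 7, 3, 6, 1, 2, 7]
Step 2: Midrank |d_i| (ties get averaged ranks).
ranks: |2|->2.5, |7|->6.5, |3|->4, |6|->5, |1|->1, |2|->2.5, |7|->6.5
Step 3: Attach original signs; sum ranks with positive sign and with negative sign.
W+ = 4 + 5 + 1 + 2.5 + 6.5 = 19
W- = 2.5 + 6.5 = 9
(Check: W+ + W- = 28 should equal n(n+1)/2 = 28.)
Step 4: Test statistic W = min(W+, W-) = 9.
Step 5: Ties in |d|, so use the tie-corrected normal approximation.
        E[W] = n(n+1)/4 = 7*8/4 = 14.
        Tie groups: |d|=2 (t=2), |d|=7 (t=2); sum(t^3 - t) = 12.
        Var[W] = n(n+1)(2n+1)/24 - sum(t^3-t)/48 = 840/24 - 12/48 = 34.75.
        z = (W - E[W]) / sqrt(Var[W]) = (9 - 14) / 5.8949 = -0.8482.
        Two-sided p = 2*Phi(z) = 0.396333.
Step 6: alpha = 0.1. fail to reject H0.

W+ = 19, W- = 9, W = min = 9, p = 0.396333, fail to reject H0.


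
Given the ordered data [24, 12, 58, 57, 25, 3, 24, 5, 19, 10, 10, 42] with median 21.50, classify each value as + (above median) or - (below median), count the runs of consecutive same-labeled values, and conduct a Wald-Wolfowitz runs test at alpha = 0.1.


Step 1: Compute median = 21.50; label A = above, B = below.
Labels in order: ABAAABABBBBA  (n_A = 6, n_B = 6)
Step 2: Count runs R = 7.
Step 3: Under H0 (random ordering), E[R] = 2*n_A*n_B/(n_A+n_B) + 1 = 2*6*6/12 + 1 = 7.0000.
        Var[R] = 2*n_A*n_B*(2*n_A*n_B - n_A - n_B) / ((n_A+n_B)^2 * (n_A+n_B-1)) = 4320/1584 = 2.7273.
        SD[R] = 1.6514.
Step 4: R = E[R], so z = 0 with no continuity correction.
Step 5: Two-sided p-value via normal approximation = 2*(1 - Phi(|z|)) = 1.000000.
Step 6: alpha = 0.1. fail to reject H0.

R = 7, z = 0.0000, p = 1.000000, fail to reject H0.


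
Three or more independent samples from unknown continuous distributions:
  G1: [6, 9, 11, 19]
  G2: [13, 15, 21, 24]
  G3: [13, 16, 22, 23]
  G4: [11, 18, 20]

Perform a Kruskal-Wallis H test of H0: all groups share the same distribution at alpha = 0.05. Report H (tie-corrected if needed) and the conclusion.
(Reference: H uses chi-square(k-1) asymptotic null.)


Step 1: Combine all N = 15 observations and assign midranks.
sorted (value, group, rank): (6,G1,1), (9,G1,2), (11,G1,3.5), (11,G4,3.5), (13,G2,5.5), (13,G3,5.5), (15,G2,7), (16,G3,8), (18,G4,9), (19,G1,10), (20,G4,11), (21,G2,12), (22,G3,13), (23,G3,14), (24,G2,15)
Step 2: Sum ranks within each group.
R_1 = 16.5 (n_1 = 4)
R_2 = 39.5 (n_2 = 4)
R_3 = 40.5 (n_3 = 4)
R_4 = 23.5 (n_4 = 3)
Step 3: H = 12/(N(N+1)) * sum(R_i^2/n_i) - 3(N+1)
     = 12/(15*16) * (16.5^2/4 + 39.5^2/4 + 40.5^2/4 + 23.5^2/3) - 3*16
     = 0.050000 * 1052.27 - 48
     = 4.613542.
Step 4: Ties present; correction factor C = 1 - 12/(15^3 - 15) = 0.996429. Corrected H = 4.613542 / 0.996429 = 4.630078.
Step 5: Under H0, H ~ chi^2(3); p-value = 0.200977.
Step 6: alpha = 0.05. fail to reject H0.

H = 4.6301, df = 3, p = 0.200977, fail to reject H0.


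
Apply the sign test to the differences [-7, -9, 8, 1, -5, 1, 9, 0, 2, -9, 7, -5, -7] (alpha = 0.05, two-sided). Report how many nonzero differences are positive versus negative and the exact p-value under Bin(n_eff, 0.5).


Step 1: Discard zero differences. Original n = 13; n_eff = number of nonzero differences = 12.
Nonzero differences (with sign): -7, -9, +8, +1, -5, +1, +9, +2, -9, +7, -5, -7
Step 2: Count signs: positive = 6, negative = 6.
Step 3: Under H0: P(positive) = 0.5, so the number of positives S ~ Bin(12, 0.5).
Step 4: Two-sided exact p-value = sum of Bin(12,0.5) probabilities at or below the observed probability = 1.000000.
Step 5: alpha = 0.05. fail to reject H0.

n_eff = 12, pos = 6, neg = 6, p = 1.000000, fail to reject H0.


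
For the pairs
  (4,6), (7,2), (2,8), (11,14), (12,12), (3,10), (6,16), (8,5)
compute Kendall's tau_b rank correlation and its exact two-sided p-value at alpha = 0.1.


Step 1: Enumerate the 28 unordered pairs (i,j) with i<j and classify each by sign(x_j-x_i) * sign(y_j-y_i).
  (1,2):dx=+3,dy=-4->D; (1,3):dx=-2,dy=+2->D; (1,4):dx=+7,dy=+8->C; (1,5):dx=+8,dy=+6->C
  (1,6):dx=-1,dy=+4->D; (1,7):dx=+2,dy=+10->C; (1,8):dx=+4,dy=-1->D; (2,3):dx=-5,dy=+6->D
  (2,4):dx=+4,dy=+12->C; (2,5):dx=+5,dy=+10->C; (2,6):dx=-4,dy=+8->D; (2,7):dx=-1,dy=+14->D
  (2,8):dx=+1,dy=+3->C; (3,4):dx=+9,dy=+6->C; (3,5):dx=+10,dy=+4->C; (3,6):dx=+1,dy=+2->C
  (3,7):dx=+4,dy=+8->C; (3,8):dx=+6,dy=-3->D; (4,5):dx=+1,dy=-2->D; (4,6):dx=-8,dy=-4->C
  (4,7):dx=-5,dy=+2->D; (4,8):dx=-3,dy=-9->C; (5,6):dx=-9,dy=-2->C; (5,7):dx=-6,dy=+4->D
  (5,8):dx=-4,dy=-7->C; (6,7):dx=+3,dy=+6->C; (6,8):dx=+5,dy=-5->D; (7,8):dx=+2,dy=-11->D
Step 2: C = 15, D = 13, total pairs = 28.
Step 3: tau = (C - D)/(n(n-1)/2) = (15 - 13)/28 = 0.071429.
Step 4: Exact two-sided p-value (enumerate n! = 40320 permutations of y under H0): p = 0.904861.
Step 5: alpha = 0.1. fail to reject H0.

tau_b = 0.0714 (C=15, D=13), p = 0.904861, fail to reject H0.


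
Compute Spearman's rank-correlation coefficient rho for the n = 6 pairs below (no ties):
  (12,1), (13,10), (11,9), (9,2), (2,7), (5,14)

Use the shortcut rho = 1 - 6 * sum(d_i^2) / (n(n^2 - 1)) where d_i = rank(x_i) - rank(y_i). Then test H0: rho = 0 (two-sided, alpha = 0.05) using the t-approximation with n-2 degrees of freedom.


Step 1: Rank x and y separately (midranks; no ties here).
rank(x): 12->5, 13->6, 11->4, 9->3, 2->1, 5->2
rank(y): 1->1, 10->5, 9->4, 2->2, 7->3, 14->6
Step 2: d_i = R_x(i) - R_y(i); compute d_i^2.
  (5-1)^2=16, (6-5)^2=1, (4-4)^2=0, (3-2)^2=1, (1-3)^2=4, (2-6)^2=16
sum(d^2) = 38.
Step 3: rho = 1 - 6*38 / (6*(6^2 - 1)) = 1 - 228/210 = -0.085714.
Step 4: Under H0, t = rho * sqrt((n-2)/(1-rho^2)) = -0.1721 ~ t(4).
Step 5: Two-sided p-value from the t-distribution with 4 df = 0.871743.
Step 6: alpha = 0.05. fail to reject H0.

rho = -0.0857, p = 0.871743, fail to reject H0 at alpha = 0.05.


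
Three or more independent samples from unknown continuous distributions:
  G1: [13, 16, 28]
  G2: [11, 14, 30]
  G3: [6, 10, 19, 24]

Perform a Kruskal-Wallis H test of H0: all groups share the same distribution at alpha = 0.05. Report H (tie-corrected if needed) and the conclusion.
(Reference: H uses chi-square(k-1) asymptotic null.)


Step 1: Combine all N = 10 observations and assign midranks.
sorted (value, group, rank): (6,G3,1), (10,G3,2), (11,G2,3), (13,G1,4), (14,G2,5), (16,G1,6), (19,G3,7), (24,G3,8), (28,G1,9), (30,G2,10)
Step 2: Sum ranks within each group.
R_1 = 19 (n_1 = 3)
R_2 = 18 (n_2 = 3)
R_3 = 18 (n_3 = 4)
Step 3: H = 12/(N(N+1)) * sum(R_i^2/n_i) - 3(N+1)
     = 12/(10*11) * (19^2/3 + 18^2/3 + 18^2/4) - 3*11
     = 0.109091 * 309.333 - 33
     = 0.745455.
Step 4: No ties, so H is used without correction.
Step 5: Under H0, H ~ chi^2(2); p-value = 0.688853.
Step 6: alpha = 0.05. fail to reject H0.

H = 0.7455, df = 2, p = 0.688853, fail to reject H0.


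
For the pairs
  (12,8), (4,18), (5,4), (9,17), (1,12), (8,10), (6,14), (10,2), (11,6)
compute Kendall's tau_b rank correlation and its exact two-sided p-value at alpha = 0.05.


Step 1: Enumerate the 36 unordered pairs (i,j) with i<j and classify each by sign(x_j-x_i) * sign(y_j-y_i).
  (1,2):dx=-8,dy=+10->D; (1,3):dx=-7,dy=-4->C; (1,4):dx=-3,dy=+9->D; (1,5):dx=-11,dy=+4->D
  (1,6):dx=-4,dy=+2->D; (1,7):dx=-6,dy=+6->D; (1,8):dx=-2,dy=-6->C; (1,9):dx=-1,dy=-2->C
  (2,3):dx=+1,dy=-14->D; (2,4):dx=+5,dy=-1->D; (2,5):dx=-3,dy=-6->C; (2,6):dx=+4,dy=-8->D
  (2,7):dx=+2,dy=-4->D; (2,8):dx=+6,dy=-16->D; (2,9):dx=+7,dy=-12->D; (3,4):dx=+4,dy=+13->C
  (3,5):dx=-4,dy=+8->D; (3,6):dx=+3,dy=+6->C; (3,7):dx=+1,dy=+10->C; (3,8):dx=+5,dy=-2->D
  (3,9):dx=+6,dy=+2->C; (4,5):dx=-8,dy=-5->C; (4,6):dx=-1,dy=-7->C; (4,7):dx=-3,dy=-3->C
  (4,8):dx=+1,dy=-15->D; (4,9):dx=+2,dy=-11->D; (5,6):dx=+7,dy=-2->D; (5,7):dx=+5,dy=+2->C
  (5,8):dx=+9,dy=-10->D; (5,9):dx=+10,dy=-6->D; (6,7):dx=-2,dy=+4->D; (6,8):dx=+2,dy=-8->D
  (6,9):dx=+3,dy=-4->D; (7,8):dx=+4,dy=-12->D; (7,9):dx=+5,dy=-8->D; (8,9):dx=+1,dy=+4->C
Step 2: C = 13, D = 23, total pairs = 36.
Step 3: tau = (C - D)/(n(n-1)/2) = (13 - 23)/36 = -0.277778.
Step 4: Exact two-sided p-value (enumerate n! = 362880 permutations of y under H0): p = 0.358488.
Step 5: alpha = 0.05. fail to reject H0.

tau_b = -0.2778 (C=13, D=23), p = 0.358488, fail to reject H0.


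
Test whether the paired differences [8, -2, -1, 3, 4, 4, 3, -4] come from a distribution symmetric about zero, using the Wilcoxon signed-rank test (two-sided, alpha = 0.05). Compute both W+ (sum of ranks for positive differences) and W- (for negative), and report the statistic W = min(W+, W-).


Step 1: Drop any zero differences (none here) and take |d_i|.
|d| = [8, 2, 1, 3, 4, 4, 3, 4]
Step 2: Midrank |d_i| (ties get averaged ranks).
ranks: |8|->8, |2|->2, |1|->1, |3|->3.5, |4|->6, |4|->6, |3|->3.5, |4|->6
Step 3: Attach original signs; sum ranks with positive sign and with negative sign.
W+ = 8 + 3.5 + 6 + 6 + 3.5 = 27
W- = 2 + 1 + 6 = 9
(Check: W+ + W- = 36 should equal n(n+1)/2 = 36.)
Step 4: Test statistic W = min(W+, W-) = 9.
Step 5: Ties in |d|, so use the tie-corrected normal approximation.
        E[W] = n(n+1)/4 = 8*9/4 = 18.
        Tie groups: |d|=3 (t=2), |d|=4 (t=3); sum(t^3 - t) = 30.
        Var[W] = n(n+1)(2n+1)/24 - sum(t^3-t)/48 = 1224/24 - 30/48 = 50.375.
        z = (W - E[W]) / sqrt(Var[W]) = (9 - 18) / 7.0975 = -1.2680.
        Two-sided p = 2*Phi(z) = 0.204782.
Step 6: alpha = 0.05. fail to reject H0.

W+ = 27, W- = 9, W = min = 9, p = 0.204782, fail to reject H0.


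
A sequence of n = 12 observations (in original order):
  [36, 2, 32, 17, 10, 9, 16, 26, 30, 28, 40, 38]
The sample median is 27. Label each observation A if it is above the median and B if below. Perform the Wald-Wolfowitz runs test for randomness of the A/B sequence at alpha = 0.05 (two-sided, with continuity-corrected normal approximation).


Step 1: Compute median = 27; label A = above, B = below.
Labels in order: ABABBBBBAAAA  (n_A = 6, n_B = 6)
Step 2: Count runs R = 5.
Step 3: Under H0 (random ordering), E[R] = 2*n_A*n_B/(n_A+n_B) + 1 = 2*6*6/12 + 1 = 7.0000.
        Var[R] = 2*n_A*n_B*(2*n_A*n_B - n_A - n_B) / ((n_A+n_B)^2 * (n_A+n_B-1)) = 4320/1584 = 2.7273.
        SD[R] = 1.6514.
Step 4: Continuity-corrected z = (R + 0.5 - E[R]) / SD[R] = (5 + 0.5 - 7.0000) / 1.6514 = -0.9083.
Step 5: Two-sided p-value via normal approximation = 2*(1 - Phi(|z|)) = 0.363722.
Step 6: alpha = 0.05. fail to reject H0.

R = 5, z = -0.9083, p = 0.363722, fail to reject H0.


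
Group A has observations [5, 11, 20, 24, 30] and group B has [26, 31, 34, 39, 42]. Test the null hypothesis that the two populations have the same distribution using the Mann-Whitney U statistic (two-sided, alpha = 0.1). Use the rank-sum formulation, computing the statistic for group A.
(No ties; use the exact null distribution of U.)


Step 1: Combine and sort all 10 observations; assign midranks.
sorted (value, group): (5,X), (11,X), (20,X), (24,X), (26,Y), (30,X), (31,Y), (34,Y), (39,Y), (42,Y)
ranks: 5->1, 11->2, 20->3, 24->4, 26->5, 30->6, 31->7, 34->8, 39->9, 42->10
Step 2: Rank sum for X: R1 = 1 + 2 + 3 + 4 + 6 = 16.
Step 3: U_X = R1 - n1(n1+1)/2 = 16 - 5*6/2 = 16 - 15 = 1.
       U_Y = n1*n2 - U_X = 25 - 1 = 24.
Step 4: No ties, so the exact null distribution of U (based on enumerating the C(10,5) = 252 equally likely rank assignments) gives the two-sided p-value.
Step 5: p-value = 0.015873; compare to alpha = 0.1. reject H0.

U_X = 1, p = 0.015873, reject H0 at alpha = 0.1.


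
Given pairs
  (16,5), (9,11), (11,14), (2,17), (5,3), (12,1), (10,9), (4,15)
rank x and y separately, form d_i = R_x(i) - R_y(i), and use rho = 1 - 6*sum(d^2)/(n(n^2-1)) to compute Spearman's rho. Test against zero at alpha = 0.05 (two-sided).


Step 1: Rank x and y separately (midranks; no ties here).
rank(x): 16->8, 9->4, 11->6, 2->1, 5->3, 12->7, 10->5, 4->2
rank(y): 5->3, 11->5, 14->6, 17->8, 3->2, 1->1, 9->4, 15->7
Step 2: d_i = R_x(i) - R_y(i); compute d_i^2.
  (8-3)^2=25, (4-5)^2=1, (6-6)^2=0, (1-8)^2=49, (3-2)^2=1, (7-1)^2=36, (5-4)^2=1, (2-7)^2=25
sum(d^2) = 138.
Step 3: rho = 1 - 6*138 / (8*(8^2 - 1)) = 1 - 828/504 = -0.642857.
Step 4: Under H0, t = rho * sqrt((n-2)/(1-rho^2)) = -2.0557 ~ t(6).
Step 5: Two-sided p-value from the t-distribution with 6 df = 0.085559.
Step 6: alpha = 0.05. fail to reject H0.

rho = -0.6429, p = 0.085559, fail to reject H0 at alpha = 0.05.


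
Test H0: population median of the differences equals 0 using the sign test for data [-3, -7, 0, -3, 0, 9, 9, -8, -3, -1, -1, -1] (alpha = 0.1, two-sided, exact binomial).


Step 1: Discard zero differences. Original n = 12; n_eff = number of nonzero differences = 10.
Nonzero differences (with sign): -3, -7, -3, +9, +9, -8, -3, -1, -1, -1
Step 2: Count signs: positive = 2, negative = 8.
Step 3: Under H0: P(positive) = 0.5, so the number of positives S ~ Bin(10, 0.5).
Step 4: Two-sided exact p-value = sum of Bin(10,0.5) probabilities at or below the observed probability = 0.109375.
Step 5: alpha = 0.1. fail to reject H0.

n_eff = 10, pos = 2, neg = 8, p = 0.109375, fail to reject H0.


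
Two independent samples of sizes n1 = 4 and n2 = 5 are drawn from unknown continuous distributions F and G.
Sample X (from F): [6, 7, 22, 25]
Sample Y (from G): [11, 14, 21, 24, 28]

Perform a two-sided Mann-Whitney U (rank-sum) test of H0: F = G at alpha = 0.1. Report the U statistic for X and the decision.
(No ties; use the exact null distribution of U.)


Step 1: Combine and sort all 9 observations; assign midranks.
sorted (value, group): (6,X), (7,X), (11,Y), (14,Y), (21,Y), (22,X), (24,Y), (25,X), (28,Y)
ranks: 6->1, 7->2, 11->3, 14->4, 21->5, 22->6, 24->7, 25->8, 28->9
Step 2: Rank sum for X: R1 = 1 + 2 + 6 + 8 = 17.
Step 3: U_X = R1 - n1(n1+1)/2 = 17 - 4*5/2 = 17 - 10 = 7.
       U_Y = n1*n2 - U_X = 20 - 7 = 13.
Step 4: No ties, so the exact null distribution of U (based on enumerating the C(9,4) = 126 equally likely rank assignments) gives the two-sided p-value.
Step 5: p-value = 0.555556; compare to alpha = 0.1. fail to reject H0.

U_X = 7, p = 0.555556, fail to reject H0 at alpha = 0.1.


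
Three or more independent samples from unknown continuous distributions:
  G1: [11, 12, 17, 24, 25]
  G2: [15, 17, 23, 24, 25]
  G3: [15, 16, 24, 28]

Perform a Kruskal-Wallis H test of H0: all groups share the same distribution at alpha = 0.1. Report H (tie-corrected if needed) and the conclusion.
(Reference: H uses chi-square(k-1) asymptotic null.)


Step 1: Combine all N = 14 observations and assign midranks.
sorted (value, group, rank): (11,G1,1), (12,G1,2), (15,G2,3.5), (15,G3,3.5), (16,G3,5), (17,G1,6.5), (17,G2,6.5), (23,G2,8), (24,G1,10), (24,G2,10), (24,G3,10), (25,G1,12.5), (25,G2,12.5), (28,G3,14)
Step 2: Sum ranks within each group.
R_1 = 32 (n_1 = 5)
R_2 = 40.5 (n_2 = 5)
R_3 = 32.5 (n_3 = 4)
Step 3: H = 12/(N(N+1)) * sum(R_i^2/n_i) - 3(N+1)
     = 12/(14*15) * (32^2/5 + 40.5^2/5 + 32.5^2/4) - 3*15
     = 0.057143 * 796.913 - 45
     = 0.537857.
Step 4: Ties present; correction factor C = 1 - 42/(14^3 - 14) = 0.984615. Corrected H = 0.537857 / 0.984615 = 0.546261.
Step 5: Under H0, H ~ chi^2(2); p-value = 0.760993.
Step 6: alpha = 0.1. fail to reject H0.

H = 0.5463, df = 2, p = 0.760993, fail to reject H0.


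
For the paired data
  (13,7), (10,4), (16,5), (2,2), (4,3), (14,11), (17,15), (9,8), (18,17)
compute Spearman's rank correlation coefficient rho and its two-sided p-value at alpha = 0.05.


Step 1: Rank x and y separately (midranks; no ties here).
rank(x): 13->5, 10->4, 16->7, 2->1, 4->2, 14->6, 17->8, 9->3, 18->9
rank(y): 7->5, 4->3, 5->4, 2->1, 3->2, 11->7, 15->8, 8->6, 17->9
Step 2: d_i = R_x(i) - R_y(i); compute d_i^2.
  (5-5)^2=0, (4-3)^2=1, (7-4)^2=9, (1-1)^2=0, (2-2)^2=0, (6-7)^2=1, (8-8)^2=0, (3-6)^2=9, (9-9)^2=0
sum(d^2) = 20.
Step 3: rho = 1 - 6*20 / (9*(9^2 - 1)) = 1 - 120/720 = 0.833333.
Step 4: Under H0, t = rho * sqrt((n-2)/(1-rho^2)) = 3.9886 ~ t(7).
Step 5: Two-sided p-value from the t-distribution with 7 df = 0.005266.
Step 6: alpha = 0.05. reject H0.

rho = 0.8333, p = 0.005266, reject H0 at alpha = 0.05.


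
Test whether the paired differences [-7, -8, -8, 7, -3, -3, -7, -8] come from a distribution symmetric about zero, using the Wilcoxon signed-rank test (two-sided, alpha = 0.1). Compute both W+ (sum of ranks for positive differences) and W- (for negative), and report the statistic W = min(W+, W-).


Step 1: Drop any zero differences (none here) and take |d_i|.
|d| = [7, 8, 8, 7, 3, 3, 7, 8]
Step 2: Midrank |d_i| (ties get averaged ranks).
ranks: |7|->4, |8|->7, |8|->7, |7|->4, |3|->1.5, |3|->1.5, |7|->4, |8|->7
Step 3: Attach original signs; sum ranks with positive sign and with negative sign.
W+ = 4 = 4
W- = 4 + 7 + 7 + 1.5 + 1.5 + 4 + 7 = 32
(Check: W+ + W- = 36 should equal n(n+1)/2 = 36.)
Step 4: Test statistic W = min(W+, W-) = 4.
Step 5: Ties in |d|, so use the tie-corrected normal approximation.
        E[W] = n(n+1)/4 = 8*9/4 = 18.
        Tie groups: |d|=3 (t=2), |d|=7 (t=3), |d|=8 (t=3); sum(t^3 - t) = 54.
        Var[W] = n(n+1)(2n+1)/24 - sum(t^3-t)/48 = 1224/24 - 54/48 = 49.875.
        z = (W - E[W]) / sqrt(Var[W]) = (4 - 18) / 7.0622 = -1.9824.
        Two-sided p = 2*Phi(z) = 0.047437.
Step 6: alpha = 0.1. reject H0.

W+ = 4, W- = 32, W = min = 4, p = 0.047437, reject H0.


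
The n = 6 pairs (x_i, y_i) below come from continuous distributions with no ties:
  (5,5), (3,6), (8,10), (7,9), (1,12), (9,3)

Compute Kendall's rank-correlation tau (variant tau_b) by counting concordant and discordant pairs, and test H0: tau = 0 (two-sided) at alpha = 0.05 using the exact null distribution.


Step 1: Enumerate the 15 unordered pairs (i,j) with i<j and classify each by sign(x_j-x_i) * sign(y_j-y_i).
  (1,2):dx=-2,dy=+1->D; (1,3):dx=+3,dy=+5->C; (1,4):dx=+2,dy=+4->C; (1,5):dx=-4,dy=+7->D
  (1,6):dx=+4,dy=-2->D; (2,3):dx=+5,dy=+4->C; (2,4):dx=+4,dy=+3->C; (2,5):dx=-2,dy=+6->D
  (2,6):dx=+6,dy=-3->D; (3,4):dx=-1,dy=-1->C; (3,5):dx=-7,dy=+2->D; (3,6):dx=+1,dy=-7->D
  (4,5):dx=-6,dy=+3->D; (4,6):dx=+2,dy=-6->D; (5,6):dx=+8,dy=-9->D
Step 2: C = 5, D = 10, total pairs = 15.
Step 3: tau = (C - D)/(n(n-1)/2) = (5 - 10)/15 = -0.333333.
Step 4: Exact two-sided p-value (enumerate n! = 720 permutations of y under H0): p = 0.469444.
Step 5: alpha = 0.05. fail to reject H0.

tau_b = -0.3333 (C=5, D=10), p = 0.469444, fail to reject H0.


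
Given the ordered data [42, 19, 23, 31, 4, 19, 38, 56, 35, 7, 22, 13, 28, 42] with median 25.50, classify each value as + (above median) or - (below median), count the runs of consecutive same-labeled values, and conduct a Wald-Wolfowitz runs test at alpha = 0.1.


Step 1: Compute median = 25.50; label A = above, B = below.
Labels in order: ABBABBAAABBBAA  (n_A = 7, n_B = 7)
Step 2: Count runs R = 7.
Step 3: Under H0 (random ordering), E[R] = 2*n_A*n_B/(n_A+n_B) + 1 = 2*7*7/14 + 1 = 8.0000.
        Var[R] = 2*n_A*n_B*(2*n_A*n_B - n_A - n_B) / ((n_A+n_B)^2 * (n_A+n_B-1)) = 8232/2548 = 3.2308.
        SD[R] = 1.7974.
Step 4: Continuity-corrected z = (R + 0.5 - E[R]) / SD[R] = (7 + 0.5 - 8.0000) / 1.7974 = -0.2782.
Step 5: Two-sided p-value via normal approximation = 2*(1 - Phi(|z|)) = 0.780879.
Step 6: alpha = 0.1. fail to reject H0.

R = 7, z = -0.2782, p = 0.780879, fail to reject H0.


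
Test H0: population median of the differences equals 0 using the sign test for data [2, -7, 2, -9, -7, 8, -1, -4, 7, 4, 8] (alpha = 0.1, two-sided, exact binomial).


Step 1: Discard zero differences. Original n = 11; n_eff = number of nonzero differences = 11.
Nonzero differences (with sign): +2, -7, +2, -9, -7, +8, -1, -4, +7, +4, +8
Step 2: Count signs: positive = 6, negative = 5.
Step 3: Under H0: P(positive) = 0.5, so the number of positives S ~ Bin(11, 0.5).
Step 4: Two-sided exact p-value = sum of Bin(11,0.5) probabilities at or below the observed probability = 1.000000.
Step 5: alpha = 0.1. fail to reject H0.

n_eff = 11, pos = 6, neg = 5, p = 1.000000, fail to reject H0.


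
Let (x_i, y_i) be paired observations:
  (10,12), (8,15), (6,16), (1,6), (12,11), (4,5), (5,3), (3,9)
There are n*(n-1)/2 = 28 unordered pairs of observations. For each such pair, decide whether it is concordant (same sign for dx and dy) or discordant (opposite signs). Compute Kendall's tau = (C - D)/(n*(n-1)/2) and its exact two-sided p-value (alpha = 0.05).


Step 1: Enumerate the 28 unordered pairs (i,j) with i<j and classify each by sign(x_j-x_i) * sign(y_j-y_i).
  (1,2):dx=-2,dy=+3->D; (1,3):dx=-4,dy=+4->D; (1,4):dx=-9,dy=-6->C; (1,5):dx=+2,dy=-1->D
  (1,6):dx=-6,dy=-7->C; (1,7):dx=-5,dy=-9->C; (1,8):dx=-7,dy=-3->C; (2,3):dx=-2,dy=+1->D
  (2,4):dx=-7,dy=-9->C; (2,5):dx=+4,dy=-4->D; (2,6):dx=-4,dy=-10->C; (2,7):dx=-3,dy=-12->C
  (2,8):dx=-5,dy=-6->C; (3,4):dx=-5,dy=-10->C; (3,5):dx=+6,dy=-5->D; (3,6):dx=-2,dy=-11->C
  (3,7):dx=-1,dy=-13->C; (3,8):dx=-3,dy=-7->C; (4,5):dx=+11,dy=+5->C; (4,6):dx=+3,dy=-1->D
  (4,7):dx=+4,dy=-3->D; (4,8):dx=+2,dy=+3->C; (5,6):dx=-8,dy=-6->C; (5,7):dx=-7,dy=-8->C
  (5,8):dx=-9,dy=-2->C; (6,7):dx=+1,dy=-2->D; (6,8):dx=-1,dy=+4->D; (7,8):dx=-2,dy=+6->D
Step 2: C = 17, D = 11, total pairs = 28.
Step 3: tau = (C - D)/(n(n-1)/2) = (17 - 11)/28 = 0.214286.
Step 4: Exact two-sided p-value (enumerate n! = 40320 permutations of y under H0): p = 0.548413.
Step 5: alpha = 0.05. fail to reject H0.

tau_b = 0.2143 (C=17, D=11), p = 0.548413, fail to reject H0.


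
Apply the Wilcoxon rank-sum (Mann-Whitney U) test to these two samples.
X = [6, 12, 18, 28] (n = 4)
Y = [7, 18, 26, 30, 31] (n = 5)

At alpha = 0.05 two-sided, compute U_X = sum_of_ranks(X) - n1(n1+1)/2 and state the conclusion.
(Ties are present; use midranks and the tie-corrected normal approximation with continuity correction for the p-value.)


Step 1: Combine and sort all 9 observations; assign midranks.
sorted (value, group): (6,X), (7,Y), (12,X), (18,X), (18,Y), (26,Y), (28,X), (30,Y), (31,Y)
ranks: 6->1, 7->2, 12->3, 18->4.5, 18->4.5, 26->6, 28->7, 30->8, 31->9
Step 2: Rank sum for X: R1 = 1 + 3 + 4.5 + 7 = 15.5.
Step 3: U_X = R1 - n1(n1+1)/2 = 15.5 - 4*5/2 = 15.5 - 10 = 5.5.
       U_Y = n1*n2 - U_X = 20 - 5.5 = 14.5.
Step 4: Ties are present, so use the tie-corrected normal approximation (with continuity correction) for the p-value.
Step 5: p-value = 0.325163; compare to alpha = 0.05. fail to reject H0.

U_X = 5.5, p = 0.325163, fail to reject H0 at alpha = 0.05.


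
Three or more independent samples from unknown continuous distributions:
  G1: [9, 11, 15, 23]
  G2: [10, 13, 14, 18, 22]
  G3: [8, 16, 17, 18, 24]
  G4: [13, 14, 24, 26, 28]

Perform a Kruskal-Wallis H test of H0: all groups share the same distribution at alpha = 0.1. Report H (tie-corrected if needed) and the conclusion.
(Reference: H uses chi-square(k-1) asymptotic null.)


Step 1: Combine all N = 19 observations and assign midranks.
sorted (value, group, rank): (8,G3,1), (9,G1,2), (10,G2,3), (11,G1,4), (13,G2,5.5), (13,G4,5.5), (14,G2,7.5), (14,G4,7.5), (15,G1,9), (16,G3,10), (17,G3,11), (18,G2,12.5), (18,G3,12.5), (22,G2,14), (23,G1,15), (24,G3,16.5), (24,G4,16.5), (26,G4,18), (28,G4,19)
Step 2: Sum ranks within each group.
R_1 = 30 (n_1 = 4)
R_2 = 42.5 (n_2 = 5)
R_3 = 51 (n_3 = 5)
R_4 = 66.5 (n_4 = 5)
Step 3: H = 12/(N(N+1)) * sum(R_i^2/n_i) - 3(N+1)
     = 12/(19*20) * (30^2/4 + 42.5^2/5 + 51^2/5 + 66.5^2/5) - 3*20
     = 0.031579 * 1990.9 - 60
     = 2.870526.
Step 4: Ties present; correction factor C = 1 - 24/(19^3 - 19) = 0.996491. Corrected H = 2.870526 / 0.996491 = 2.880634.
Step 5: Under H0, H ~ chi^2(3); p-value = 0.410398.
Step 6: alpha = 0.1. fail to reject H0.

H = 2.8806, df = 3, p = 0.410398, fail to reject H0.


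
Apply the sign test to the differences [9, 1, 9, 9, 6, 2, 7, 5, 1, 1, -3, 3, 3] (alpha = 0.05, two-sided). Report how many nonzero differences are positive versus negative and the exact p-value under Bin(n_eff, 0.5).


Step 1: Discard zero differences. Original n = 13; n_eff = number of nonzero differences = 13.
Nonzero differences (with sign): +9, +1, +9, +9, +6, +2, +7, +5, +1, +1, -3, +3, +3
Step 2: Count signs: positive = 12, negative = 1.
Step 3: Under H0: P(positive) = 0.5, so the number of positives S ~ Bin(13, 0.5).
Step 4: Two-sided exact p-value = sum of Bin(13,0.5) probabilities at or below the observed probability = 0.003418.
Step 5: alpha = 0.05. reject H0.

n_eff = 13, pos = 12, neg = 1, p = 0.003418, reject H0.


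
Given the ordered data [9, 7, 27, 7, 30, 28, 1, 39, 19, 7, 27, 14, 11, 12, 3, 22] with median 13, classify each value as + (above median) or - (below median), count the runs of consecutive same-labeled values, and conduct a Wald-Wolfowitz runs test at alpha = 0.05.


Step 1: Compute median = 13; label A = above, B = below.
Labels in order: BBABAABAABAABBBA  (n_A = 8, n_B = 8)
Step 2: Count runs R = 10.
Step 3: Under H0 (random ordering), E[R] = 2*n_A*n_B/(n_A+n_B) + 1 = 2*8*8/16 + 1 = 9.0000.
        Var[R] = 2*n_A*n_B*(2*n_A*n_B - n_A - n_B) / ((n_A+n_B)^2 * (n_A+n_B-1)) = 14336/3840 = 3.7333.
        SD[R] = 1.9322.
Step 4: Continuity-corrected z = (R - 0.5 - E[R]) / SD[R] = (10 - 0.5 - 9.0000) / 1.9322 = 0.2588.
Step 5: Two-sided p-value via normal approximation = 2*(1 - Phi(|z|)) = 0.795809.
Step 6: alpha = 0.05. fail to reject H0.

R = 10, z = 0.2588, p = 0.795809, fail to reject H0.


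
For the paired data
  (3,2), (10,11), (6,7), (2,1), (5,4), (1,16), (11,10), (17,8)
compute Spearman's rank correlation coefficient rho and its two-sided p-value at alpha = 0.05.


Step 1: Rank x and y separately (midranks; no ties here).
rank(x): 3->3, 10->6, 6->5, 2->2, 5->4, 1->1, 11->7, 17->8
rank(y): 2->2, 11->7, 7->4, 1->1, 4->3, 16->8, 10->6, 8->5
Step 2: d_i = R_x(i) - R_y(i); compute d_i^2.
  (3-2)^2=1, (6-7)^2=1, (5-4)^2=1, (2-1)^2=1, (4-3)^2=1, (1-8)^2=49, (7-6)^2=1, (8-5)^2=9
sum(d^2) = 64.
Step 3: rho = 1 - 6*64 / (8*(8^2 - 1)) = 1 - 384/504 = 0.238095.
Step 4: Under H0, t = rho * sqrt((n-2)/(1-rho^2)) = 0.6005 ~ t(6).
Step 5: Two-sided p-value from the t-distribution with 6 df = 0.570156.
Step 6: alpha = 0.05. fail to reject H0.

rho = 0.2381, p = 0.570156, fail to reject H0 at alpha = 0.05.


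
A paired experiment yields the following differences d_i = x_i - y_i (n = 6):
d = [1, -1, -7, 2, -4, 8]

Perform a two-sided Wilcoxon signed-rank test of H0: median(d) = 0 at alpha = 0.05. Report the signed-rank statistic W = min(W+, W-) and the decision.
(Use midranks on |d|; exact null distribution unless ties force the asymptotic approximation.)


Step 1: Drop any zero differences (none here) and take |d_i|.
|d| = [1, 1, 7, 2, 4, 8]
Step 2: Midrank |d_i| (ties get averaged ranks).
ranks: |1|->1.5, |1|->1.5, |7|->5, |2|->3, |4|->4, |8|->6
Step 3: Attach original signs; sum ranks with positive sign and with negative sign.
W+ = 1.5 + 3 + 6 = 10.5
W- = 1.5 + 5 + 4 = 10.5
(Check: W+ + W- = 21 should equal n(n+1)/2 = 21.)
Step 4: Test statistic W = min(W+, W-) = 10.5.
Step 5: Ties in |d|, so use the tie-corrected normal approximation.
        E[W] = n(n+1)/4 = 6*7/4 = 10.5.
        Tie groups: |d|=1 (t=2); sum(t^3 - t) = 6.
        Var[W] = n(n+1)(2n+1)/24 - sum(t^3-t)/48 = 546/24 - 6/48 = 22.625.
        z = (W - E[W]) / sqrt(Var[W]) = (10.5 - 10.5) / 4.7566 = 0.0000.
        Two-sided p = 2*Phi(z) = 1.000000.
Step 6: alpha = 0.05. fail to reject H0.

W+ = 10.5, W- = 10.5, W = min = 10.5, p = 1.000000, fail to reject H0.


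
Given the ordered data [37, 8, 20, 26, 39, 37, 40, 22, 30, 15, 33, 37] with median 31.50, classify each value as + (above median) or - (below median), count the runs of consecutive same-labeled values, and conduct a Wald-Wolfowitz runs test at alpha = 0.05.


Step 1: Compute median = 31.50; label A = above, B = below.
Labels in order: ABBBAAABBBAA  (n_A = 6, n_B = 6)
Step 2: Count runs R = 5.
Step 3: Under H0 (random ordering), E[R] = 2*n_A*n_B/(n_A+n_B) + 1 = 2*6*6/12 + 1 = 7.0000.
        Var[R] = 2*n_A*n_B*(2*n_A*n_B - n_A - n_B) / ((n_A+n_B)^2 * (n_A+n_B-1)) = 4320/1584 = 2.7273.
        SD[R] = 1.6514.
Step 4: Continuity-corrected z = (R + 0.5 - E[R]) / SD[R] = (5 + 0.5 - 7.0000) / 1.6514 = -0.9083.
Step 5: Two-sided p-value via normal approximation = 2*(1 - Phi(|z|)) = 0.363722.
Step 6: alpha = 0.05. fail to reject H0.

R = 5, z = -0.9083, p = 0.363722, fail to reject H0.


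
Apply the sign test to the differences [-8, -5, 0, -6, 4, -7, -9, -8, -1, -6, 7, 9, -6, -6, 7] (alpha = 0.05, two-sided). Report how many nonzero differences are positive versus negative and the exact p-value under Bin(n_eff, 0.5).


Step 1: Discard zero differences. Original n = 15; n_eff = number of nonzero differences = 14.
Nonzero differences (with sign): -8, -5, -6, +4, -7, -9, -8, -1, -6, +7, +9, -6, -6, +7
Step 2: Count signs: positive = 4, negative = 10.
Step 3: Under H0: P(positive) = 0.5, so the number of positives S ~ Bin(14, 0.5).
Step 4: Two-sided exact p-value = sum of Bin(14,0.5) probabilities at or below the observed probability = 0.179565.
Step 5: alpha = 0.05. fail to reject H0.

n_eff = 14, pos = 4, neg = 10, p = 0.179565, fail to reject H0.


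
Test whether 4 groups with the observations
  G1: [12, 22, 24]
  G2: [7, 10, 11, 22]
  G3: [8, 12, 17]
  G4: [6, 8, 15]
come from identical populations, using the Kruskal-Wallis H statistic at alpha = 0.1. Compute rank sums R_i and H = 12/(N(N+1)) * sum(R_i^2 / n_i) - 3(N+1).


Step 1: Combine all N = 13 observations and assign midranks.
sorted (value, group, rank): (6,G4,1), (7,G2,2), (8,G3,3.5), (8,G4,3.5), (10,G2,5), (11,G2,6), (12,G1,7.5), (12,G3,7.5), (15,G4,9), (17,G3,10), (22,G1,11.5), (22,G2,11.5), (24,G1,13)
Step 2: Sum ranks within each group.
R_1 = 32 (n_1 = 3)
R_2 = 24.5 (n_2 = 4)
R_3 = 21 (n_3 = 3)
R_4 = 13.5 (n_4 = 3)
Step 3: H = 12/(N(N+1)) * sum(R_i^2/n_i) - 3(N+1)
     = 12/(13*14) * (32^2/3 + 24.5^2/4 + 21^2/3 + 13.5^2/3) - 3*14
     = 0.065934 * 699.146 - 42
     = 4.097527.
Step 4: Ties present; correction factor C = 1 - 18/(13^3 - 13) = 0.991758. Corrected H = 4.097527 / 0.991758 = 4.131579.
Step 5: Under H0, H ~ chi^2(3); p-value = 0.247602.
Step 6: alpha = 0.1. fail to reject H0.

H = 4.1316, df = 3, p = 0.247602, fail to reject H0.


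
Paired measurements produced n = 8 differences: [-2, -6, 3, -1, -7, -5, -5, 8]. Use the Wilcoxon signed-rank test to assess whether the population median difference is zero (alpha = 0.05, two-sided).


Step 1: Drop any zero differences (none here) and take |d_i|.
|d| = [2, 6, 3, 1, 7, 5, 5, 8]
Step 2: Midrank |d_i| (ties get averaged ranks).
ranks: |2|->2, |6|->6, |3|->3, |1|->1, |7|->7, |5|->4.5, |5|->4.5, |8|->8
Step 3: Attach original signs; sum ranks with positive sign and with negative sign.
W+ = 3 + 8 = 11
W- = 2 + 6 + 1 + 7 + 4.5 + 4.5 = 25
(Check: W+ + W- = 36 should equal n(n+1)/2 = 36.)
Step 4: Test statistic W = min(W+, W-) = 11.
Step 5: Ties in |d|, so use the tie-corrected normal approximation.
        E[W] = n(n+1)/4 = 8*9/4 = 18.
        Tie groups: |d|=5 (t=2); sum(t^3 - t) = 6.
        Var[W] = n(n+1)(2n+1)/24 - sum(t^3-t)/48 = 1224/24 - 6/48 = 50.875.
        z = (W - E[W]) / sqrt(Var[W]) = (11 - 18) / 7.1327 = -0.9814.
        Two-sided p = 2*Phi(z) = 0.326396.
Step 6: alpha = 0.05. fail to reject H0.

W+ = 11, W- = 25, W = min = 11, p = 0.326396, fail to reject H0.


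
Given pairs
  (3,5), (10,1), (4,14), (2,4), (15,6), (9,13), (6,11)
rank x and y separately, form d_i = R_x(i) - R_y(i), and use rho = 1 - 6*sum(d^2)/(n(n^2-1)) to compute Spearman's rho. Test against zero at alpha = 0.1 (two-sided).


Step 1: Rank x and y separately (midranks; no ties here).
rank(x): 3->2, 10->6, 4->3, 2->1, 15->7, 9->5, 6->4
rank(y): 5->3, 1->1, 14->7, 4->2, 6->4, 13->6, 11->5
Step 2: d_i = R_x(i) - R_y(i); compute d_i^2.
  (2-3)^2=1, (6-1)^2=25, (3-7)^2=16, (1-2)^2=1, (7-4)^2=9, (5-6)^2=1, (4-5)^2=1
sum(d^2) = 54.
Step 3: rho = 1 - 6*54 / (7*(7^2 - 1)) = 1 - 324/336 = 0.035714.
Step 4: Under H0, t = rho * sqrt((n-2)/(1-rho^2)) = 0.0799 ~ t(5).
Step 5: Two-sided p-value from the t-distribution with 5 df = 0.939408.
Step 6: alpha = 0.1. fail to reject H0.

rho = 0.0357, p = 0.939408, fail to reject H0 at alpha = 0.1.


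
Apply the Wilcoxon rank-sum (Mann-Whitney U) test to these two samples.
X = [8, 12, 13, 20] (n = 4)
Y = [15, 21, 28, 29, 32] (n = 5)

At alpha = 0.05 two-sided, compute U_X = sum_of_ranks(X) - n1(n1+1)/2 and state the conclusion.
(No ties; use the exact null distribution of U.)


Step 1: Combine and sort all 9 observations; assign midranks.
sorted (value, group): (8,X), (12,X), (13,X), (15,Y), (20,X), (21,Y), (28,Y), (29,Y), (32,Y)
ranks: 8->1, 12->2, 13->3, 15->4, 20->5, 21->6, 28->7, 29->8, 32->9
Step 2: Rank sum for X: R1 = 1 + 2 + 3 + 5 = 11.
Step 3: U_X = R1 - n1(n1+1)/2 = 11 - 4*5/2 = 11 - 10 = 1.
       U_Y = n1*n2 - U_X = 20 - 1 = 19.
Step 4: No ties, so the exact null distribution of U (based on enumerating the C(9,4) = 126 equally likely rank assignments) gives the two-sided p-value.
Step 5: p-value = 0.031746; compare to alpha = 0.05. reject H0.

U_X = 1, p = 0.031746, reject H0 at alpha = 0.05.


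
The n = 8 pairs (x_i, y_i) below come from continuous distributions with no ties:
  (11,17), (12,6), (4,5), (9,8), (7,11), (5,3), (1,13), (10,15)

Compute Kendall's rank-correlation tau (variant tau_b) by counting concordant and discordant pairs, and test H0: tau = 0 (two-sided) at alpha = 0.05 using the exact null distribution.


Step 1: Enumerate the 28 unordered pairs (i,j) with i<j and classify each by sign(x_j-x_i) * sign(y_j-y_i).
  (1,2):dx=+1,dy=-11->D; (1,3):dx=-7,dy=-12->C; (1,4):dx=-2,dy=-9->C; (1,5):dx=-4,dy=-6->C
  (1,6):dx=-6,dy=-14->C; (1,7):dx=-10,dy=-4->C; (1,8):dx=-1,dy=-2->C; (2,3):dx=-8,dy=-1->C
  (2,4):dx=-3,dy=+2->D; (2,5):dx=-5,dy=+5->D; (2,6):dx=-7,dy=-3->C; (2,7):dx=-11,dy=+7->D
  (2,8):dx=-2,dy=+9->D; (3,4):dx=+5,dy=+3->C; (3,5):dx=+3,dy=+6->C; (3,6):dx=+1,dy=-2->D
  (3,7):dx=-3,dy=+8->D; (3,8):dx=+6,dy=+10->C; (4,5):dx=-2,dy=+3->D; (4,6):dx=-4,dy=-5->C
  (4,7):dx=-8,dy=+5->D; (4,8):dx=+1,dy=+7->C; (5,6):dx=-2,dy=-8->C; (5,7):dx=-6,dy=+2->D
  (5,8):dx=+3,dy=+4->C; (6,7):dx=-4,dy=+10->D; (6,8):dx=+5,dy=+12->C; (7,8):dx=+9,dy=+2->C
Step 2: C = 17, D = 11, total pairs = 28.
Step 3: tau = (C - D)/(n(n-1)/2) = (17 - 11)/28 = 0.214286.
Step 4: Exact two-sided p-value (enumerate n! = 40320 permutations of y under H0): p = 0.548413.
Step 5: alpha = 0.05. fail to reject H0.

tau_b = 0.2143 (C=17, D=11), p = 0.548413, fail to reject H0.


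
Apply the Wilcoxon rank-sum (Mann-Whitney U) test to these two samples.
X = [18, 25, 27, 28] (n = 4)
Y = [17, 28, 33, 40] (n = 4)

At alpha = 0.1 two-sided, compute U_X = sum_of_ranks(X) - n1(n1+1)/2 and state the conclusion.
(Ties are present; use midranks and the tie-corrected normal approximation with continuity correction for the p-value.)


Step 1: Combine and sort all 8 observations; assign midranks.
sorted (value, group): (17,Y), (18,X), (25,X), (27,X), (28,X), (28,Y), (33,Y), (40,Y)
ranks: 17->1, 18->2, 25->3, 27->4, 28->5.5, 28->5.5, 33->7, 40->8
Step 2: Rank sum for X: R1 = 2 + 3 + 4 + 5.5 = 14.5.
Step 3: U_X = R1 - n1(n1+1)/2 = 14.5 - 4*5/2 = 14.5 - 10 = 4.5.
       U_Y = n1*n2 - U_X = 16 - 4.5 = 11.5.
Step 4: Ties are present, so use the tie-corrected normal approximation (with continuity correction) for the p-value.
Step 5: p-value = 0.383630; compare to alpha = 0.1. fail to reject H0.

U_X = 4.5, p = 0.383630, fail to reject H0 at alpha = 0.1.


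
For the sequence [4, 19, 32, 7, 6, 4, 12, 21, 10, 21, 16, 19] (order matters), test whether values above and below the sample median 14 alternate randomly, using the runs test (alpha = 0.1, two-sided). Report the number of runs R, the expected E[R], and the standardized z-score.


Step 1: Compute median = 14; label A = above, B = below.
Labels in order: BAABBBBABAAA  (n_A = 6, n_B = 6)
Step 2: Count runs R = 6.
Step 3: Under H0 (random ordering), E[R] = 2*n_A*n_B/(n_A+n_B) + 1 = 2*6*6/12 + 1 = 7.0000.
        Var[R] = 2*n_A*n_B*(2*n_A*n_B - n_A - n_B) / ((n_A+n_B)^2 * (n_A+n_B-1)) = 4320/1584 = 2.7273.
        SD[R] = 1.6514.
Step 4: Continuity-corrected z = (R + 0.5 - E[R]) / SD[R] = (6 + 0.5 - 7.0000) / 1.6514 = -0.3028.
Step 5: Two-sided p-value via normal approximation = 2*(1 - Phi(|z|)) = 0.762069.
Step 6: alpha = 0.1. fail to reject H0.

R = 6, z = -0.3028, p = 0.762069, fail to reject H0.


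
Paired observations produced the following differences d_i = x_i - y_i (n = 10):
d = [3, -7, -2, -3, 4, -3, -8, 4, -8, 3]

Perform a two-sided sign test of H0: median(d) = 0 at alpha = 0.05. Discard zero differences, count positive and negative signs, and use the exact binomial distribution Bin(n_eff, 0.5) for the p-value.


Step 1: Discard zero differences. Original n = 10; n_eff = number of nonzero differences = 10.
Nonzero differences (with sign): +3, -7, -2, -3, +4, -3, -8, +4, -8, +3
Step 2: Count signs: positive = 4, negative = 6.
Step 3: Under H0: P(positive) = 0.5, so the number of positives S ~ Bin(10, 0.5).
Step 4: Two-sided exact p-value = sum of Bin(10,0.5) probabilities at or below the observed probability = 0.753906.
Step 5: alpha = 0.05. fail to reject H0.

n_eff = 10, pos = 4, neg = 6, p = 0.753906, fail to reject H0.


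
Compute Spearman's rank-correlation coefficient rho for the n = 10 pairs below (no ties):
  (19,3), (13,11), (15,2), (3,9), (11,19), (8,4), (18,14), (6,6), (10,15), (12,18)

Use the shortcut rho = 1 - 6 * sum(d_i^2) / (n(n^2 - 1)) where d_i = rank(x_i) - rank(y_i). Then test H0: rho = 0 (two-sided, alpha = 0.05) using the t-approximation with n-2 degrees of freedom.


Step 1: Rank x and y separately (midranks; no ties here).
rank(x): 19->10, 13->7, 15->8, 3->1, 11->5, 8->3, 18->9, 6->2, 10->4, 12->6
rank(y): 3->2, 11->6, 2->1, 9->5, 19->10, 4->3, 14->7, 6->4, 15->8, 18->9
Step 2: d_i = R_x(i) - R_y(i); compute d_i^2.
  (10-2)^2=64, (7-6)^2=1, (8-1)^2=49, (1-5)^2=16, (5-10)^2=25, (3-3)^2=0, (9-7)^2=4, (2-4)^2=4, (4-8)^2=16, (6-9)^2=9
sum(d^2) = 188.
Step 3: rho = 1 - 6*188 / (10*(10^2 - 1)) = 1 - 1128/990 = -0.139394.
Step 4: Under H0, t = rho * sqrt((n-2)/(1-rho^2)) = -0.3982 ~ t(8).
Step 5: Two-sided p-value from the t-distribution with 8 df = 0.700932.
Step 6: alpha = 0.05. fail to reject H0.

rho = -0.1394, p = 0.700932, fail to reject H0 at alpha = 0.05.
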